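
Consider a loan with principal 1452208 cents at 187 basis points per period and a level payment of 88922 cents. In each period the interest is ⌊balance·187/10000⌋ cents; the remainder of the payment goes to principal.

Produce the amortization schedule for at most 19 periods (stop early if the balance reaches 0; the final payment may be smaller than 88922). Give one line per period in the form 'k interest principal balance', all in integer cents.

1. interest=⌊1452208·187/10000⌋=27156; principal=88922-27156=61766; balance=1452208-61766=1390442
2. interest=⌊1390442·187/10000⌋=26001; principal=88922-26001=62921; balance=1390442-62921=1327521
3. interest=⌊1327521·187/10000⌋=24824; principal=88922-24824=64098; balance=1327521-64098=1263423
4. interest=⌊1263423·187/10000⌋=23626; principal=88922-23626=65296; balance=1263423-65296=1198127
5. interest=⌊1198127·187/10000⌋=22404; principal=88922-22404=66518; balance=1198127-66518=1131609
6. interest=⌊1131609·187/10000⌋=21161; principal=88922-21161=67761; balance=1131609-67761=1063848
7. interest=⌊1063848·187/10000⌋=19893; principal=88922-19893=69029; balance=1063848-69029=994819
8. interest=⌊994819·187/10000⌋=18603; principal=88922-18603=70319; balance=994819-70319=924500
9. interest=⌊924500·187/10000⌋=17288; principal=88922-17288=71634; balance=924500-71634=852866
10. interest=⌊852866·187/10000⌋=15948; principal=88922-15948=72974; balance=852866-72974=779892
11. interest=⌊779892·187/10000⌋=14583; principal=88922-14583=74339; balance=779892-74339=705553
12. interest=⌊705553·187/10000⌋=13193; principal=88922-13193=75729; balance=705553-75729=629824
13. interest=⌊629824·187/10000⌋=11777; principal=88922-11777=77145; balance=629824-77145=552679
14. interest=⌊552679·187/10000⌋=10335; principal=88922-10335=78587; balance=552679-78587=474092
15. interest=⌊474092·187/10000⌋=8865; principal=88922-8865=80057; balance=474092-80057=394035
16. interest=⌊394035·187/10000⌋=7368; principal=88922-7368=81554; balance=394035-81554=312481
17. interest=⌊312481·187/10000⌋=5843; principal=88922-5843=83079; balance=312481-83079=229402
18. interest=⌊229402·187/10000⌋=4289; principal=88922-4289=84633; balance=229402-84633=144769
19. interest=⌊144769·187/10000⌋=2707; principal=88922-2707=86215; balance=144769-86215=58554

1 27156 61766 1390442
2 26001 62921 1327521
3 24824 64098 1263423
4 23626 65296 1198127
5 22404 66518 1131609
6 21161 67761 1063848
7 19893 69029 994819
8 18603 70319 924500
9 17288 71634 852866
10 15948 72974 779892
11 14583 74339 705553
12 13193 75729 629824
13 11777 77145 552679
14 10335 78587 474092
15 8865 80057 394035
16 7368 81554 312481
17 5843 83079 229402
18 4289 84633 144769
19 2707 86215 58554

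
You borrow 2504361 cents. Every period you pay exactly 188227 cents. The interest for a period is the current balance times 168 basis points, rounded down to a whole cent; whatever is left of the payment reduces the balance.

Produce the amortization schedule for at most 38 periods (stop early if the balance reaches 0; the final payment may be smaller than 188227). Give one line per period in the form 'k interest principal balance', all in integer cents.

1 42073 146154 2358207
2 39617 148610 2209597
3 37121 151106 2058491
4 34582 153645 1904846
5 32001 156226 1748620
6 29376 158851 1589769
7 26708 161519 1428250
8 23994 164233 1264017
9 21235 166992 1097025
10 18430 169797 927228
11 15577 172650 754578
12 12676 175551 579027
13 9727 178500 400527
14 6728 181499 219028
15 3679 184548 34480
16 579 34480 0

1. interest=⌊2504361·168/10000⌋=42073; principal=188227-42073=146154; balance=2504361-146154=2358207
2. interest=⌊2358207·168/10000⌋=39617; principal=188227-39617=148610; balance=2358207-148610=2209597
3. interest=⌊2209597·168/10000⌋=37121; principal=188227-37121=151106; balance=2209597-151106=2058491
4. interest=⌊2058491·168/10000⌋=34582; principal=188227-34582=153645; balance=2058491-153645=1904846
5. interest=⌊1904846·168/10000⌋=32001; principal=188227-32001=156226; balance=1904846-156226=1748620
6. interest=⌊1748620·168/10000⌋=29376; principal=188227-29376=158851; balance=1748620-158851=1589769
7. interest=⌊1589769·168/10000⌋=26708; principal=188227-26708=161519; balance=1589769-161519=1428250
8. interest=⌊1428250·168/10000⌋=23994; principal=188227-23994=164233; balance=1428250-164233=1264017
9. interest=⌊1264017·168/10000⌋=21235; principal=188227-21235=166992; balance=1264017-166992=1097025
10. interest=⌊1097025·168/10000⌋=18430; principal=188227-18430=169797; balance=1097025-169797=927228
11. interest=⌊927228·168/10000⌋=15577; principal=188227-15577=172650; balance=927228-172650=754578
12. interest=⌊754578·168/10000⌋=12676; principal=188227-12676=175551; balance=754578-175551=579027
13. interest=⌊579027·168/10000⌋=9727; principal=188227-9727=178500; balance=579027-178500=400527
14. interest=⌊400527·168/10000⌋=6728; principal=188227-6728=181499; balance=400527-181499=219028
15. interest=⌊219028·168/10000⌋=3679; principal=188227-3679=184548; balance=219028-184548=34480
16. interest=⌊34480·168/10000⌋=579; principal=min(188227-579,34480)=34480; balance=34480-34480=0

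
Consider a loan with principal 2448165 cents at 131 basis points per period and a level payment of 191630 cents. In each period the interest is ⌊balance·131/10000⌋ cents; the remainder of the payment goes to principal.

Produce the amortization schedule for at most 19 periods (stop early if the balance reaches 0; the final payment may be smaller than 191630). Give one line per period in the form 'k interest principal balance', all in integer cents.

1. interest=⌊2448165·131/10000⌋=32070; principal=191630-32070=159560; balance=2448165-159560=2288605
2. interest=⌊2288605·131/10000⌋=29980; principal=191630-29980=161650; balance=2288605-161650=2126955
3. interest=⌊2126955·131/10000⌋=27863; principal=191630-27863=163767; balance=2126955-163767=1963188
4. interest=⌊1963188·131/10000⌋=25717; principal=191630-25717=165913; balance=1963188-165913=1797275
5. interest=⌊1797275·131/10000⌋=23544; principal=191630-23544=168086; balance=1797275-168086=1629189
6. interest=⌊1629189·131/10000⌋=21342; principal=191630-21342=170288; balance=1629189-170288=1458901
7. interest=⌊1458901·131/10000⌋=19111; principal=191630-19111=172519; balance=1458901-172519=1286382
8. interest=⌊1286382·131/10000⌋=16851; principal=191630-16851=174779; balance=1286382-174779=1111603
9. interest=⌊1111603·131/10000⌋=14561; principal=191630-14561=177069; balance=1111603-177069=934534
10. interest=⌊934534·131/10000⌋=12242; principal=191630-12242=179388; balance=934534-179388=755146
11. interest=⌊755146·131/10000⌋=9892; principal=191630-9892=181738; balance=755146-181738=573408
12. interest=⌊573408·131/10000⌋=7511; principal=191630-7511=184119; balance=573408-184119=389289
13. interest=⌊389289·131/10000⌋=5099; principal=191630-5099=186531; balance=389289-186531=202758
14. interest=⌊202758·131/10000⌋=2656; principal=191630-2656=188974; balance=202758-188974=13784
15. interest=⌊13784·131/10000⌋=180; principal=min(191630-180,13784)=13784; balance=13784-13784=0

1 32070 159560 2288605
2 29980 161650 2126955
3 27863 163767 1963188
4 25717 165913 1797275
5 23544 168086 1629189
6 21342 170288 1458901
7 19111 172519 1286382
8 16851 174779 1111603
9 14561 177069 934534
10 12242 179388 755146
11 9892 181738 573408
12 7511 184119 389289
13 5099 186531 202758
14 2656 188974 13784
15 180 13784 0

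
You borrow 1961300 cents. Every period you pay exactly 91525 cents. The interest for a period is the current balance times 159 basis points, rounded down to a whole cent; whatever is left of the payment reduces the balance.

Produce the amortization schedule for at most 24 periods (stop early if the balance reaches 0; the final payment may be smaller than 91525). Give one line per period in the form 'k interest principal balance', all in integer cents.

1. interest=⌊1961300·159/10000⌋=31184; principal=91525-31184=60341; balance=1961300-60341=1900959
2. interest=⌊1900959·159/10000⌋=30225; principal=91525-30225=61300; balance=1900959-61300=1839659
3. interest=⌊1839659·159/10000⌋=29250; principal=91525-29250=62275; balance=1839659-62275=1777384
4. interest=⌊1777384·159/10000⌋=28260; principal=91525-28260=63265; balance=1777384-63265=1714119
5. interest=⌊1714119·159/10000⌋=27254; principal=91525-27254=64271; balance=1714119-64271=1649848
6. interest=⌊1649848·159/10000⌋=26232; principal=91525-26232=65293; balance=1649848-65293=1584555
7. interest=⌊1584555·159/10000⌋=25194; principal=91525-25194=66331; balance=1584555-66331=1518224
8. interest=⌊1518224·159/10000⌋=24139; principal=91525-24139=67386; balance=1518224-67386=1450838
9. interest=⌊1450838·159/10000⌋=23068; principal=91525-23068=68457; balance=1450838-68457=1382381
10. interest=⌊1382381·159/10000⌋=21979; principal=91525-21979=69546; balance=1382381-69546=1312835
11. interest=⌊1312835·159/10000⌋=20874; principal=91525-20874=70651; balance=1312835-70651=1242184
12. interest=⌊1242184·159/10000⌋=19750; principal=91525-19750=71775; balance=1242184-71775=1170409
13. interest=⌊1170409·159/10000⌋=18609; principal=91525-18609=72916; balance=1170409-72916=1097493
14. interest=⌊1097493·159/10000⌋=17450; principal=91525-17450=74075; balance=1097493-74075=1023418
15. interest=⌊1023418·159/10000⌋=16272; principal=91525-16272=75253; balance=1023418-75253=948165
16. interest=⌊948165·159/10000⌋=15075; principal=91525-15075=76450; balance=948165-76450=871715
17. interest=⌊871715·159/10000⌋=13860; principal=91525-13860=77665; balance=871715-77665=794050
18. interest=⌊794050·159/10000⌋=12625; principal=91525-12625=78900; balance=794050-78900=715150
19. interest=⌊715150·159/10000⌋=11370; principal=91525-11370=80155; balance=715150-80155=634995
20. interest=⌊634995·159/10000⌋=10096; principal=91525-10096=81429; balance=634995-81429=553566
21. interest=⌊553566·159/10000⌋=8801; principal=91525-8801=82724; balance=553566-82724=470842
22. interest=⌊470842·159/10000⌋=7486; principal=91525-7486=84039; balance=470842-84039=386803
23. interest=⌊386803·159/10000⌋=6150; principal=91525-6150=85375; balance=386803-85375=301428
24. interest=⌊301428·159/10000⌋=4792; principal=91525-4792=86733; balance=301428-86733=214695

1 31184 60341 1900959
2 30225 61300 1839659
3 29250 62275 1777384
4 28260 63265 1714119
5 27254 64271 1649848
6 26232 65293 1584555
7 25194 66331 1518224
8 24139 67386 1450838
9 23068 68457 1382381
10 21979 69546 1312835
11 20874 70651 1242184
12 19750 71775 1170409
13 18609 72916 1097493
14 17450 74075 1023418
15 16272 75253 948165
16 15075 76450 871715
17 13860 77665 794050
18 12625 78900 715150
19 11370 80155 634995
20 10096 81429 553566
21 8801 82724 470842
22 7486 84039 386803
23 6150 85375 301428
24 4792 86733 214695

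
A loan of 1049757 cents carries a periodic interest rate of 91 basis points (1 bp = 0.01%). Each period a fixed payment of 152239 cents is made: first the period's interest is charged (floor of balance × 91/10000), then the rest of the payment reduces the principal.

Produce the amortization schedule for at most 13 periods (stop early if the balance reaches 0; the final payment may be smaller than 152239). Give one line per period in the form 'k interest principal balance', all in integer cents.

1 9552 142687 907070
2 8254 143985 763085
3 6944 145295 617790
4 5621 146618 471172
5 4287 147952 323220
6 2941 149298 173922
7 1582 150657 23265
8 211 23265 0

1. interest=⌊1049757·91/10000⌋=9552; principal=152239-9552=142687; balance=1049757-142687=907070
2. interest=⌊907070·91/10000⌋=8254; principal=152239-8254=143985; balance=907070-143985=763085
3. interest=⌊763085·91/10000⌋=6944; principal=152239-6944=145295; balance=763085-145295=617790
4. interest=⌊617790·91/10000⌋=5621; principal=152239-5621=146618; balance=617790-146618=471172
5. interest=⌊471172·91/10000⌋=4287; principal=152239-4287=147952; balance=471172-147952=323220
6. interest=⌊323220·91/10000⌋=2941; principal=152239-2941=149298; balance=323220-149298=173922
7. interest=⌊173922·91/10000⌋=1582; principal=152239-1582=150657; balance=173922-150657=23265
8. interest=⌊23265·91/10000⌋=211; principal=min(152239-211,23265)=23265; balance=23265-23265=0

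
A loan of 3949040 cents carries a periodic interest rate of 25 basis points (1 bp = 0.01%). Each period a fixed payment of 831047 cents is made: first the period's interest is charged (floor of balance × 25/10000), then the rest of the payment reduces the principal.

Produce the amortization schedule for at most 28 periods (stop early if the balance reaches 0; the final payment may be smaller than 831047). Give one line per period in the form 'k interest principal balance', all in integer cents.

1. interest=⌊3949040·25/10000⌋=9872; principal=831047-9872=821175; balance=3949040-821175=3127865
2. interest=⌊3127865·25/10000⌋=7819; principal=831047-7819=823228; balance=3127865-823228=2304637
3. interest=⌊2304637·25/10000⌋=5761; principal=831047-5761=825286; balance=2304637-825286=1479351
4. interest=⌊1479351·25/10000⌋=3698; principal=831047-3698=827349; balance=1479351-827349=652002
5. interest=⌊652002·25/10000⌋=1630; principal=min(831047-1630,652002)=652002; balance=652002-652002=0

1 9872 821175 3127865
2 7819 823228 2304637
3 5761 825286 1479351
4 3698 827349 652002
5 1630 652002 0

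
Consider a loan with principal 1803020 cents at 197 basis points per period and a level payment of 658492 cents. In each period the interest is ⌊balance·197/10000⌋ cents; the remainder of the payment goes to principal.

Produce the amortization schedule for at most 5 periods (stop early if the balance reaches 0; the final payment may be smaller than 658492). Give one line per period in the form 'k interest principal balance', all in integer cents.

1. interest=⌊1803020·197/10000⌋=35519; principal=658492-35519=622973; balance=1803020-622973=1180047
2. interest=⌊1180047·197/10000⌋=23246; principal=658492-23246=635246; balance=1180047-635246=544801
3. interest=⌊544801·197/10000⌋=10732; principal=min(658492-10732,544801)=544801; balance=544801-544801=0

1 35519 622973 1180047
2 23246 635246 544801
3 10732 544801 0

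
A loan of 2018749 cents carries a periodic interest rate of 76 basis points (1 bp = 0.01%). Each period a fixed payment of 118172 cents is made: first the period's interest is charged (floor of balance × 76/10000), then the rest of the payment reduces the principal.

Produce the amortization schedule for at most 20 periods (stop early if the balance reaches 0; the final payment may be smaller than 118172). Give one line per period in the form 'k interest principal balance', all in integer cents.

1 15342 102830 1915919
2 14560 103612 1812307
3 13773 104399 1707908
4 12980 105192 1602716
5 12180 105992 1496724
6 11375 106797 1389927
7 10563 107609 1282318
8 9745 108427 1173891
9 8921 109251 1064640
10 8091 110081 954559
11 7254 110918 843641
12 6411 111761 731880
13 5562 112610 619270
14 4706 113466 505804
15 3844 114328 391476
16 2975 115197 276279
17 2099 116073 160206
18 1217 116955 43251
19 328 43251 0

1. interest=⌊2018749·76/10000⌋=15342; principal=118172-15342=102830; balance=2018749-102830=1915919
2. interest=⌊1915919·76/10000⌋=14560; principal=118172-14560=103612; balance=1915919-103612=1812307
3. interest=⌊1812307·76/10000⌋=13773; principal=118172-13773=104399; balance=1812307-104399=1707908
4. interest=⌊1707908·76/10000⌋=12980; principal=118172-12980=105192; balance=1707908-105192=1602716
5. interest=⌊1602716·76/10000⌋=12180; principal=118172-12180=105992; balance=1602716-105992=1496724
6. interest=⌊1496724·76/10000⌋=11375; principal=118172-11375=106797; balance=1496724-106797=1389927
7. interest=⌊1389927·76/10000⌋=10563; principal=118172-10563=107609; balance=1389927-107609=1282318
8. interest=⌊1282318·76/10000⌋=9745; principal=118172-9745=108427; balance=1282318-108427=1173891
9. interest=⌊1173891·76/10000⌋=8921; principal=118172-8921=109251; balance=1173891-109251=1064640
10. interest=⌊1064640·76/10000⌋=8091; principal=118172-8091=110081; balance=1064640-110081=954559
11. interest=⌊954559·76/10000⌋=7254; principal=118172-7254=110918; balance=954559-110918=843641
12. interest=⌊843641·76/10000⌋=6411; principal=118172-6411=111761; balance=843641-111761=731880
13. interest=⌊731880·76/10000⌋=5562; principal=118172-5562=112610; balance=731880-112610=619270
14. interest=⌊619270·76/10000⌋=4706; principal=118172-4706=113466; balance=619270-113466=505804
15. interest=⌊505804·76/10000⌋=3844; principal=118172-3844=114328; balance=505804-114328=391476
16. interest=⌊391476·76/10000⌋=2975; principal=118172-2975=115197; balance=391476-115197=276279
17. interest=⌊276279·76/10000⌋=2099; principal=118172-2099=116073; balance=276279-116073=160206
18. interest=⌊160206·76/10000⌋=1217; principal=118172-1217=116955; balance=160206-116955=43251
19. interest=⌊43251·76/10000⌋=328; principal=min(118172-328,43251)=43251; balance=43251-43251=0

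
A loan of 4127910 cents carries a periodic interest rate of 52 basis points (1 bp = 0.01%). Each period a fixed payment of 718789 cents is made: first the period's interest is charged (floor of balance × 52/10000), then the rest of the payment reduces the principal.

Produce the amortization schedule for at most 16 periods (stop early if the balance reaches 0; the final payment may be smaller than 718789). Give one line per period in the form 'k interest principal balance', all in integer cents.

1 21465 697324 3430586
2 17839 700950 2729636
3 14194 704595 2025041
4 10530 708259 1316782
5 6847 711942 604840
6 3145 604840 0

1. interest=⌊4127910·52/10000⌋=21465; principal=718789-21465=697324; balance=4127910-697324=3430586
2. interest=⌊3430586·52/10000⌋=17839; principal=718789-17839=700950; balance=3430586-700950=2729636
3. interest=⌊2729636·52/10000⌋=14194; principal=718789-14194=704595; balance=2729636-704595=2025041
4. interest=⌊2025041·52/10000⌋=10530; principal=718789-10530=708259; balance=2025041-708259=1316782
5. interest=⌊1316782·52/10000⌋=6847; principal=718789-6847=711942; balance=1316782-711942=604840
6. interest=⌊604840·52/10000⌋=3145; principal=min(718789-3145,604840)=604840; balance=604840-604840=0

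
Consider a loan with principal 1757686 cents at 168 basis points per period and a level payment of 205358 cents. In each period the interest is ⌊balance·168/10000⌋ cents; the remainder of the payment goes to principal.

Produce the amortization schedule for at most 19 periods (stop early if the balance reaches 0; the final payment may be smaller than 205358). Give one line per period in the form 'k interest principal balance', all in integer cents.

1. interest=⌊1757686·168/10000⌋=29529; principal=205358-29529=175829; balance=1757686-175829=1581857
2. interest=⌊1581857·168/10000⌋=26575; principal=205358-26575=178783; balance=1581857-178783=1403074
3. interest=⌊1403074·168/10000⌋=23571; principal=205358-23571=181787; balance=1403074-181787=1221287
4. interest=⌊1221287·168/10000⌋=20517; principal=205358-20517=184841; balance=1221287-184841=1036446
5. interest=⌊1036446·168/10000⌋=17412; principal=205358-17412=187946; balance=1036446-187946=848500
6. interest=⌊848500·168/10000⌋=14254; principal=205358-14254=191104; balance=848500-191104=657396
7. interest=⌊657396·168/10000⌋=11044; principal=205358-11044=194314; balance=657396-194314=463082
8. interest=⌊463082·168/10000⌋=7779; principal=205358-7779=197579; balance=463082-197579=265503
9. interest=⌊265503·168/10000⌋=4460; principal=205358-4460=200898; balance=265503-200898=64605
10. interest=⌊64605·168/10000⌋=1085; principal=min(205358-1085,64605)=64605; balance=64605-64605=0

1 29529 175829 1581857
2 26575 178783 1403074
3 23571 181787 1221287
4 20517 184841 1036446
5 17412 187946 848500
6 14254 191104 657396
7 11044 194314 463082
8 7779 197579 265503
9 4460 200898 64605
10 1085 64605 0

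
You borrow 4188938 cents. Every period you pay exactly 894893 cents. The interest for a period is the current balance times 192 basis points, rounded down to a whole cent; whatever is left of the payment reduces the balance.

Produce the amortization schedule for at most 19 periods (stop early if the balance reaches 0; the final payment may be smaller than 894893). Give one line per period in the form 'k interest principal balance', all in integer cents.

1. interest=⌊4188938·192/10000⌋=80427; principal=894893-80427=814466; balance=4188938-814466=3374472
2. interest=⌊3374472·192/10000⌋=64789; principal=894893-64789=830104; balance=3374472-830104=2544368
3. interest=⌊2544368·192/10000⌋=48851; principal=894893-48851=846042; balance=2544368-846042=1698326
4. interest=⌊1698326·192/10000⌋=32607; principal=894893-32607=862286; balance=1698326-862286=836040
5. interest=⌊836040·192/10000⌋=16051; principal=min(894893-16051,836040)=836040; balance=836040-836040=0

1 80427 814466 3374472
2 64789 830104 2544368
3 48851 846042 1698326
4 32607 862286 836040
5 16051 836040 0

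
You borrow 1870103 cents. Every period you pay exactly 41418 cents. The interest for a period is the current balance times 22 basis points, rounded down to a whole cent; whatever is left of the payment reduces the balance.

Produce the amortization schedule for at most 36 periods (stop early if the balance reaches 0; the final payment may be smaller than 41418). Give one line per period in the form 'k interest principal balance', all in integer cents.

1. interest=⌊1870103·22/10000⌋=4114; principal=41418-4114=37304; balance=1870103-37304=1832799
2. interest=⌊1832799·22/10000⌋=4032; principal=41418-4032=37386; balance=1832799-37386=1795413
3. interest=⌊1795413·22/10000⌋=3949; principal=41418-3949=37469; balance=1795413-37469=1757944
4. interest=⌊1757944·22/10000⌋=3867; principal=41418-3867=37551; balance=1757944-37551=1720393
5. interest=⌊1720393·22/10000⌋=3784; principal=41418-3784=37634; balance=1720393-37634=1682759
6. interest=⌊1682759·22/10000⌋=3702; principal=41418-3702=37716; balance=1682759-37716=1645043
7. interest=⌊1645043·22/10000⌋=3619; principal=41418-3619=37799; balance=1645043-37799=1607244
8. interest=⌊1607244·22/10000⌋=3535; principal=41418-3535=37883; balance=1607244-37883=1569361
9. interest=⌊1569361·22/10000⌋=3452; principal=41418-3452=37966; balance=1569361-37966=1531395
10. interest=⌊1531395·22/10000⌋=3369; principal=41418-3369=38049; balance=1531395-38049=1493346
11. interest=⌊1493346·22/10000⌋=3285; principal=41418-3285=38133; balance=1493346-38133=1455213
12. interest=⌊1455213·22/10000⌋=3201; principal=41418-3201=38217; balance=1455213-38217=1416996
13. interest=⌊1416996·22/10000⌋=3117; principal=41418-3117=38301; balance=1416996-38301=1378695
14. interest=⌊1378695·22/10000⌋=3033; principal=41418-3033=38385; balance=1378695-38385=1340310
15. interest=⌊1340310·22/10000⌋=2948; principal=41418-2948=38470; balance=1340310-38470=1301840
16. interest=⌊1301840·22/10000⌋=2864; principal=41418-2864=38554; balance=1301840-38554=1263286
17. interest=⌊1263286·22/10000⌋=2779; principal=41418-2779=38639; balance=1263286-38639=1224647
18. interest=⌊1224647·22/10000⌋=2694; principal=41418-2694=38724; balance=1224647-38724=1185923
19. interest=⌊1185923·22/10000⌋=2609; principal=41418-2609=38809; balance=1185923-38809=1147114
20. interest=⌊1147114·22/10000⌋=2523; principal=41418-2523=38895; balance=1147114-38895=1108219
21. interest=⌊1108219·22/10000⌋=2438; principal=41418-2438=38980; balance=1108219-38980=1069239
22. interest=⌊1069239·22/10000⌋=2352; principal=41418-2352=39066; balance=1069239-39066=1030173
23. interest=⌊1030173·22/10000⌋=2266; principal=41418-2266=39152; balance=1030173-39152=991021
24. interest=⌊991021·22/10000⌋=2180; principal=41418-2180=39238; balance=991021-39238=951783
25. interest=⌊951783·22/10000⌋=2093; principal=41418-2093=39325; balance=951783-39325=912458
26. interest=⌊912458·22/10000⌋=2007; principal=41418-2007=39411; balance=912458-39411=873047
27. interest=⌊873047·22/10000⌋=1920; principal=41418-1920=39498; balance=873047-39498=833549
28. interest=⌊833549·22/10000⌋=1833; principal=41418-1833=39585; balance=833549-39585=793964
29. interest=⌊793964·22/10000⌋=1746; principal=41418-1746=39672; balance=793964-39672=754292
30. interest=⌊754292·22/10000⌋=1659; principal=41418-1659=39759; balance=754292-39759=714533
31. interest=⌊714533·22/10000⌋=1571; principal=41418-1571=39847; balance=714533-39847=674686
32. interest=⌊674686·22/10000⌋=1484; principal=41418-1484=39934; balance=674686-39934=634752
33. interest=⌊634752·22/10000⌋=1396; principal=41418-1396=40022; balance=634752-40022=594730
34. interest=⌊594730·22/10000⌋=1308; principal=41418-1308=40110; balance=594730-40110=554620
35. interest=⌊554620·22/10000⌋=1220; principal=41418-1220=40198; balance=554620-40198=514422
36. interest=⌊514422·22/10000⌋=1131; principal=41418-1131=40287; balance=514422-40287=474135

1 4114 37304 1832799
2 4032 37386 1795413
3 3949 37469 1757944
4 3867 37551 1720393
5 3784 37634 1682759
6 3702 37716 1645043
7 3619 37799 1607244
8 3535 37883 1569361
9 3452 37966 1531395
10 3369 38049 1493346
11 3285 38133 1455213
12 3201 38217 1416996
13 3117 38301 1378695
14 3033 38385 1340310
15 2948 38470 1301840
16 2864 38554 1263286
17 2779 38639 1224647
18 2694 38724 1185923
19 2609 38809 1147114
20 2523 38895 1108219
21 2438 38980 1069239
22 2352 39066 1030173
23 2266 39152 991021
24 2180 39238 951783
25 2093 39325 912458
26 2007 39411 873047
27 1920 39498 833549
28 1833 39585 793964
29 1746 39672 754292
30 1659 39759 714533
31 1571 39847 674686
32 1484 39934 634752
33 1396 40022 594730
34 1308 40110 554620
35 1220 40198 514422
36 1131 40287 474135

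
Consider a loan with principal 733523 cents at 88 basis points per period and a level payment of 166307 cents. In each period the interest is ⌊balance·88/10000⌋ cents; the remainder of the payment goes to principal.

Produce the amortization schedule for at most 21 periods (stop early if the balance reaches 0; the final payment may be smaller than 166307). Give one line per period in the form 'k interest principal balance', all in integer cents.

1 6455 159852 573671
2 5048 161259 412412
3 3629 162678 249734
4 2197 164110 85624
5 753 85624 0

1. interest=⌊733523·88/10000⌋=6455; principal=166307-6455=159852; balance=733523-159852=573671
2. interest=⌊573671·88/10000⌋=5048; principal=166307-5048=161259; balance=573671-161259=412412
3. interest=⌊412412·88/10000⌋=3629; principal=166307-3629=162678; balance=412412-162678=249734
4. interest=⌊249734·88/10000⌋=2197; principal=166307-2197=164110; balance=249734-164110=85624
5. interest=⌊85624·88/10000⌋=753; principal=min(166307-753,85624)=85624; balance=85624-85624=0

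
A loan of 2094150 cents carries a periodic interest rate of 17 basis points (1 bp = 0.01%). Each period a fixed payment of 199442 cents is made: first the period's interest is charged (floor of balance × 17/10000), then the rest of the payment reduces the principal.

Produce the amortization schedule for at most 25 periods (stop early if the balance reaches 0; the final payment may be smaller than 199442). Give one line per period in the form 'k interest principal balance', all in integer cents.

1 3560 195882 1898268
2 3227 196215 1702053
3 2893 196549 1505504
4 2559 196883 1308621
5 2224 197218 1111403
6 1889 197553 913850
7 1553 197889 715961
8 1217 198225 517736
9 880 198562 319174
10 542 198900 120274
11 204 120274 0

1. interest=⌊2094150·17/10000⌋=3560; principal=199442-3560=195882; balance=2094150-195882=1898268
2. interest=⌊1898268·17/10000⌋=3227; principal=199442-3227=196215; balance=1898268-196215=1702053
3. interest=⌊1702053·17/10000⌋=2893; principal=199442-2893=196549; balance=1702053-196549=1505504
4. interest=⌊1505504·17/10000⌋=2559; principal=199442-2559=196883; balance=1505504-196883=1308621
5. interest=⌊1308621·17/10000⌋=2224; principal=199442-2224=197218; balance=1308621-197218=1111403
6. interest=⌊1111403·17/10000⌋=1889; principal=199442-1889=197553; balance=1111403-197553=913850
7. interest=⌊913850·17/10000⌋=1553; principal=199442-1553=197889; balance=913850-197889=715961
8. interest=⌊715961·17/10000⌋=1217; principal=199442-1217=198225; balance=715961-198225=517736
9. interest=⌊517736·17/10000⌋=880; principal=199442-880=198562; balance=517736-198562=319174
10. interest=⌊319174·17/10000⌋=542; principal=199442-542=198900; balance=319174-198900=120274
11. interest=⌊120274·17/10000⌋=204; principal=min(199442-204,120274)=120274; balance=120274-120274=0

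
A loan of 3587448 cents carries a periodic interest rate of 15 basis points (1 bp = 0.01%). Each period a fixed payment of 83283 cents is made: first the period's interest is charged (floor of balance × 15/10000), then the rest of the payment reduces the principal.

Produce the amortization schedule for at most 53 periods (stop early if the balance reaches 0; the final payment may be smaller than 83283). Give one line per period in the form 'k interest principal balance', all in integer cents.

1. interest=⌊3587448·15/10000⌋=5381; principal=83283-5381=77902; balance=3587448-77902=3509546
2. interest=⌊3509546·15/10000⌋=5264; principal=83283-5264=78019; balance=3509546-78019=3431527
3. interest=⌊3431527·15/10000⌋=5147; principal=83283-5147=78136; balance=3431527-78136=3353391
4. interest=⌊3353391·15/10000⌋=5030; principal=83283-5030=78253; balance=3353391-78253=3275138
5. interest=⌊3275138·15/10000⌋=4912; principal=83283-4912=78371; balance=3275138-78371=3196767
6. interest=⌊3196767·15/10000⌋=4795; principal=83283-4795=78488; balance=3196767-78488=3118279
7. interest=⌊3118279·15/10000⌋=4677; principal=83283-4677=78606; balance=3118279-78606=3039673
8. interest=⌊3039673·15/10000⌋=4559; principal=83283-4559=78724; balance=3039673-78724=2960949
9. interest=⌊2960949·15/10000⌋=4441; principal=83283-4441=78842; balance=2960949-78842=2882107
10. interest=⌊2882107·15/10000⌋=4323; principal=83283-4323=78960; balance=2882107-78960=2803147
11. interest=⌊2803147·15/10000⌋=4204; principal=83283-4204=79079; balance=2803147-79079=2724068
12. interest=⌊2724068·15/10000⌋=4086; principal=83283-4086=79197; balance=2724068-79197=2644871
13. interest=⌊2644871·15/10000⌋=3967; principal=83283-3967=79316; balance=2644871-79316=2565555
14. interest=⌊2565555·15/10000⌋=3848; principal=83283-3848=79435; balance=2565555-79435=2486120
15. interest=⌊2486120·15/10000⌋=3729; principal=83283-3729=79554; balance=2486120-79554=2406566
16. interest=⌊2406566·15/10000⌋=3609; principal=83283-3609=79674; balance=2406566-79674=2326892
17. interest=⌊2326892·15/10000⌋=3490; principal=83283-3490=79793; balance=2326892-79793=2247099
18. interest=⌊2247099·15/10000⌋=3370; principal=83283-3370=79913; balance=2247099-79913=2167186
19. interest=⌊2167186·15/10000⌋=3250; principal=83283-3250=80033; balance=2167186-80033=2087153
20. interest=⌊2087153·15/10000⌋=3130; principal=83283-3130=80153; balance=2087153-80153=2007000
21. interest=⌊2007000·15/10000⌋=3010; principal=83283-3010=80273; balance=2007000-80273=1926727
22. interest=⌊1926727·15/10000⌋=2890; principal=83283-2890=80393; balance=1926727-80393=1846334
23. interest=⌊1846334·15/10000⌋=2769; principal=83283-2769=80514; balance=1846334-80514=1765820
24. interest=⌊1765820·15/10000⌋=2648; principal=83283-2648=80635; balance=1765820-80635=1685185
25. interest=⌊1685185·15/10000⌋=2527; principal=83283-2527=80756; balance=1685185-80756=1604429
26. interest=⌊1604429·15/10000⌋=2406; principal=83283-2406=80877; balance=1604429-80877=1523552
27. interest=⌊1523552·15/10000⌋=2285; principal=83283-2285=80998; balance=1523552-80998=1442554
28. interest=⌊1442554·15/10000⌋=2163; principal=83283-2163=81120; balance=1442554-81120=1361434
29. interest=⌊1361434·15/10000⌋=2042; principal=83283-2042=81241; balance=1361434-81241=1280193
30. interest=⌊1280193·15/10000⌋=1920; principal=83283-1920=81363; balance=1280193-81363=1198830
31. interest=⌊1198830·15/10000⌋=1798; principal=83283-1798=81485; balance=1198830-81485=1117345
32. interest=⌊1117345·15/10000⌋=1676; principal=83283-1676=81607; balance=1117345-81607=1035738
33. interest=⌊1035738·15/10000⌋=1553; principal=83283-1553=81730; balance=1035738-81730=954008
34. interest=⌊954008·15/10000⌋=1431; principal=83283-1431=81852; balance=954008-81852=872156
35. interest=⌊872156·15/10000⌋=1308; principal=83283-1308=81975; balance=872156-81975=790181
36. interest=⌊790181·15/10000⌋=1185; principal=83283-1185=82098; balance=790181-82098=708083
37. interest=⌊708083·15/10000⌋=1062; principal=83283-1062=82221; balance=708083-82221=625862
38. interest=⌊625862·15/10000⌋=938; principal=83283-938=82345; balance=625862-82345=543517
39. interest=⌊543517·15/10000⌋=815; principal=83283-815=82468; balance=543517-82468=461049
40. interest=⌊461049·15/10000⌋=691; principal=83283-691=82592; balance=461049-82592=378457
41. interest=⌊378457·15/10000⌋=567; principal=83283-567=82716; balance=378457-82716=295741
42. interest=⌊295741·15/10000⌋=443; principal=83283-443=82840; balance=295741-82840=212901
43. interest=⌊212901·15/10000⌋=319; principal=83283-319=82964; balance=212901-82964=129937
44. interest=⌊129937·15/10000⌋=194; principal=83283-194=83089; balance=129937-83089=46848
45. interest=⌊46848·15/10000⌋=70; principal=min(83283-70,46848)=46848; balance=46848-46848=0

1 5381 77902 3509546
2 5264 78019 3431527
3 5147 78136 3353391
4 5030 78253 3275138
5 4912 78371 3196767
6 4795 78488 3118279
7 4677 78606 3039673
8 4559 78724 2960949
9 4441 78842 2882107
10 4323 78960 2803147
11 4204 79079 2724068
12 4086 79197 2644871
13 3967 79316 2565555
14 3848 79435 2486120
15 3729 79554 2406566
16 3609 79674 2326892
17 3490 79793 2247099
18 3370 79913 2167186
19 3250 80033 2087153
20 3130 80153 2007000
21 3010 80273 1926727
22 2890 80393 1846334
23 2769 80514 1765820
24 2648 80635 1685185
25 2527 80756 1604429
26 2406 80877 1523552
27 2285 80998 1442554
28 2163 81120 1361434
29 2042 81241 1280193
30 1920 81363 1198830
31 1798 81485 1117345
32 1676 81607 1035738
33 1553 81730 954008
34 1431 81852 872156
35 1308 81975 790181
36 1185 82098 708083
37 1062 82221 625862
38 938 82345 543517
39 815 82468 461049
40 691 82592 378457
41 567 82716 295741
42 443 82840 212901
43 319 82964 129937
44 194 83089 46848
45 70 46848 0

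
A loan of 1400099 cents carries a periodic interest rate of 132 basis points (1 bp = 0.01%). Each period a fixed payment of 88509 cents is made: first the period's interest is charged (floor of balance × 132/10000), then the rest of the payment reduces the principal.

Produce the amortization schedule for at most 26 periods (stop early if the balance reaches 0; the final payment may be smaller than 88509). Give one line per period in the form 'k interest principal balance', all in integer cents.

1 18481 70028 1330071
2 17556 70953 1259118
3 16620 71889 1187229
4 15671 72838 1114391
5 14709 73800 1040591
6 13735 74774 965817
7 12748 75761 890056
8 11748 76761 813295
9 10735 77774 735521
10 9708 78801 656720
11 8668 79841 576879
12 7614 80895 495984
13 6546 81963 414021
14 5465 83044 330977
15 4368 84141 246836
16 3258 85251 161585
17 2132 86377 75208
18 992 75208 0

1. interest=⌊1400099·132/10000⌋=18481; principal=88509-18481=70028; balance=1400099-70028=1330071
2. interest=⌊1330071·132/10000⌋=17556; principal=88509-17556=70953; balance=1330071-70953=1259118
3. interest=⌊1259118·132/10000⌋=16620; principal=88509-16620=71889; balance=1259118-71889=1187229
4. interest=⌊1187229·132/10000⌋=15671; principal=88509-15671=72838; balance=1187229-72838=1114391
5. interest=⌊1114391·132/10000⌋=14709; principal=88509-14709=73800; balance=1114391-73800=1040591
6. interest=⌊1040591·132/10000⌋=13735; principal=88509-13735=74774; balance=1040591-74774=965817
7. interest=⌊965817·132/10000⌋=12748; principal=88509-12748=75761; balance=965817-75761=890056
8. interest=⌊890056·132/10000⌋=11748; principal=88509-11748=76761; balance=890056-76761=813295
9. interest=⌊813295·132/10000⌋=10735; principal=88509-10735=77774; balance=813295-77774=735521
10. interest=⌊735521·132/10000⌋=9708; principal=88509-9708=78801; balance=735521-78801=656720
11. interest=⌊656720·132/10000⌋=8668; principal=88509-8668=79841; balance=656720-79841=576879
12. interest=⌊576879·132/10000⌋=7614; principal=88509-7614=80895; balance=576879-80895=495984
13. interest=⌊495984·132/10000⌋=6546; principal=88509-6546=81963; balance=495984-81963=414021
14. interest=⌊414021·132/10000⌋=5465; principal=88509-5465=83044; balance=414021-83044=330977
15. interest=⌊330977·132/10000⌋=4368; principal=88509-4368=84141; balance=330977-84141=246836
16. interest=⌊246836·132/10000⌋=3258; principal=88509-3258=85251; balance=246836-85251=161585
17. interest=⌊161585·132/10000⌋=2132; principal=88509-2132=86377; balance=161585-86377=75208
18. interest=⌊75208·132/10000⌋=992; principal=min(88509-992,75208)=75208; balance=75208-75208=0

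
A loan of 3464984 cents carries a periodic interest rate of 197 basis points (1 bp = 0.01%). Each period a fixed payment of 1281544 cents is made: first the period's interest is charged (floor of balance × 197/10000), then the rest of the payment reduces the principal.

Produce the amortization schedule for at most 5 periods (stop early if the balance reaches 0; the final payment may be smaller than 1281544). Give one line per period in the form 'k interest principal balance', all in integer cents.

1. interest=⌊3464984·197/10000⌋=68260; principal=1281544-68260=1213284; balance=3464984-1213284=2251700
2. interest=⌊2251700·197/10000⌋=44358; principal=1281544-44358=1237186; balance=2251700-1237186=1014514
3. interest=⌊1014514·197/10000⌋=19985; principal=min(1281544-19985,1014514)=1014514; balance=1014514-1014514=0

1 68260 1213284 2251700
2 44358 1237186 1014514
3 19985 1014514 0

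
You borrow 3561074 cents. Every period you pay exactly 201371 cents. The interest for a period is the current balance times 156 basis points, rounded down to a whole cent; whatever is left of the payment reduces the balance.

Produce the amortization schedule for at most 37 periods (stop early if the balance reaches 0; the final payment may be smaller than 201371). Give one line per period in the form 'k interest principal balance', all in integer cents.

1 55552 145819 3415255
2 53277 148094 3267161
3 50967 150404 3116757
4 48621 152750 2964007
5 46238 155133 2808874
6 43818 157553 2651321
7 41360 160011 2491310
8 38864 162507 2328803
9 36329 165042 2163761
10 33754 167617 1996144
11 31139 170232 1825912
12 28484 172887 1653025
13 25787 175584 1477441
14 23048 178323 1299118
15 20266 181105 1118013
16 17441 183930 934083
17 14571 186800 747283
18 11657 189714 557569
19 8698 192673 364896
20 5692 195679 169217
21 2639 169217 0

1. interest=⌊3561074·156/10000⌋=55552; principal=201371-55552=145819; balance=3561074-145819=3415255
2. interest=⌊3415255·156/10000⌋=53277; principal=201371-53277=148094; balance=3415255-148094=3267161
3. interest=⌊3267161·156/10000⌋=50967; principal=201371-50967=150404; balance=3267161-150404=3116757
4. interest=⌊3116757·156/10000⌋=48621; principal=201371-48621=152750; balance=3116757-152750=2964007
5. interest=⌊2964007·156/10000⌋=46238; principal=201371-46238=155133; balance=2964007-155133=2808874
6. interest=⌊2808874·156/10000⌋=43818; principal=201371-43818=157553; balance=2808874-157553=2651321
7. interest=⌊2651321·156/10000⌋=41360; principal=201371-41360=160011; balance=2651321-160011=2491310
8. interest=⌊2491310·156/10000⌋=38864; principal=201371-38864=162507; balance=2491310-162507=2328803
9. interest=⌊2328803·156/10000⌋=36329; principal=201371-36329=165042; balance=2328803-165042=2163761
10. interest=⌊2163761·156/10000⌋=33754; principal=201371-33754=167617; balance=2163761-167617=1996144
11. interest=⌊1996144·156/10000⌋=31139; principal=201371-31139=170232; balance=1996144-170232=1825912
12. interest=⌊1825912·156/10000⌋=28484; principal=201371-28484=172887; balance=1825912-172887=1653025
13. interest=⌊1653025·156/10000⌋=25787; principal=201371-25787=175584; balance=1653025-175584=1477441
14. interest=⌊1477441·156/10000⌋=23048; principal=201371-23048=178323; balance=1477441-178323=1299118
15. interest=⌊1299118·156/10000⌋=20266; principal=201371-20266=181105; balance=1299118-181105=1118013
16. interest=⌊1118013·156/10000⌋=17441; principal=201371-17441=183930; balance=1118013-183930=934083
17. interest=⌊934083·156/10000⌋=14571; principal=201371-14571=186800; balance=934083-186800=747283
18. interest=⌊747283·156/10000⌋=11657; principal=201371-11657=189714; balance=747283-189714=557569
19. interest=⌊557569·156/10000⌋=8698; principal=201371-8698=192673; balance=557569-192673=364896
20. interest=⌊364896·156/10000⌋=5692; principal=201371-5692=195679; balance=364896-195679=169217
21. interest=⌊169217·156/10000⌋=2639; principal=min(201371-2639,169217)=169217; balance=169217-169217=0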